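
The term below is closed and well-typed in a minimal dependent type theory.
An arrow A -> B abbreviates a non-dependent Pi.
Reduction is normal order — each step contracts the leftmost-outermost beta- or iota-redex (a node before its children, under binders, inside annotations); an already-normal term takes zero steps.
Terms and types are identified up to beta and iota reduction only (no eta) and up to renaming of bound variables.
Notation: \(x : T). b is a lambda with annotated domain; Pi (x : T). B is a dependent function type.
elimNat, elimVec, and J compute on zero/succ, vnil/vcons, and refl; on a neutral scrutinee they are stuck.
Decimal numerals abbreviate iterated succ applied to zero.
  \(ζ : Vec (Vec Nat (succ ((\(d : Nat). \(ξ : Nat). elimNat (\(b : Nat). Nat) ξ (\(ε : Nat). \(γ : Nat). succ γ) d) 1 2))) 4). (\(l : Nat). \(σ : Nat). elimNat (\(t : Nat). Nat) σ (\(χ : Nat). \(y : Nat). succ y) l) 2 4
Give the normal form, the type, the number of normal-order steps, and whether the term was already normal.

reduced normal form:
  \(ζ : Vec (Vec Nat 4) 4). 6
type:
  Vec (Vec Nat 4) 4 -> Nat
normal-order step count: 15
started in normal form: no
first redex: a beta-redex


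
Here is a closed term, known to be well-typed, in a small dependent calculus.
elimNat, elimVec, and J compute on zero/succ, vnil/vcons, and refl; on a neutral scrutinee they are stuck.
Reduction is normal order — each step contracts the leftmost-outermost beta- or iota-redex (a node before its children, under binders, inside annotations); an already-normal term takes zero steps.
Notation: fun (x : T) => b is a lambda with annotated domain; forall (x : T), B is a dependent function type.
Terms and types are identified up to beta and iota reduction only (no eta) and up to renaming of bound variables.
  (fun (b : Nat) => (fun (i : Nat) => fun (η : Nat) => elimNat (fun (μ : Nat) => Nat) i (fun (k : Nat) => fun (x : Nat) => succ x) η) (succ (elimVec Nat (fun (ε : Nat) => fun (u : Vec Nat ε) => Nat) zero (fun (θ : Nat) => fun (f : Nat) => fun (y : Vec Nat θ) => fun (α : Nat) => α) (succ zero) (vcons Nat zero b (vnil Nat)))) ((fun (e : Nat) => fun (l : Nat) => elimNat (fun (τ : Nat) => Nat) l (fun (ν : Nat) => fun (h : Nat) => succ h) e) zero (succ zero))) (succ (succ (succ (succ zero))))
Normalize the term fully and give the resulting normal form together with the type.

resulting normal form:
  succ (succ zero)
inferred type:
  Nat
observation: the first redex contracted is a beta-redex; the normal form is reached in 16 normal-order steps.


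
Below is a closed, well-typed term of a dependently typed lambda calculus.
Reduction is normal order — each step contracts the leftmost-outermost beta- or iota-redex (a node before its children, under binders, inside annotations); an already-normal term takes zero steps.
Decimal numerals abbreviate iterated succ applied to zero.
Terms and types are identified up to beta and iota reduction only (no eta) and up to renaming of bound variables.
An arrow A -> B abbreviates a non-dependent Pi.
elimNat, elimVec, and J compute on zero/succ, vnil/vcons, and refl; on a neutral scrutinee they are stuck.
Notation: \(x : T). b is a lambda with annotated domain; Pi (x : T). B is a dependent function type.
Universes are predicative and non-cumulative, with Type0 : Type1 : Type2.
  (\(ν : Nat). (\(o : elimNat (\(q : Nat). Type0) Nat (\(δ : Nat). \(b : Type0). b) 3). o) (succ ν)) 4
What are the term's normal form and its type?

reduced normal form:
  5
inferred type:
  Nat


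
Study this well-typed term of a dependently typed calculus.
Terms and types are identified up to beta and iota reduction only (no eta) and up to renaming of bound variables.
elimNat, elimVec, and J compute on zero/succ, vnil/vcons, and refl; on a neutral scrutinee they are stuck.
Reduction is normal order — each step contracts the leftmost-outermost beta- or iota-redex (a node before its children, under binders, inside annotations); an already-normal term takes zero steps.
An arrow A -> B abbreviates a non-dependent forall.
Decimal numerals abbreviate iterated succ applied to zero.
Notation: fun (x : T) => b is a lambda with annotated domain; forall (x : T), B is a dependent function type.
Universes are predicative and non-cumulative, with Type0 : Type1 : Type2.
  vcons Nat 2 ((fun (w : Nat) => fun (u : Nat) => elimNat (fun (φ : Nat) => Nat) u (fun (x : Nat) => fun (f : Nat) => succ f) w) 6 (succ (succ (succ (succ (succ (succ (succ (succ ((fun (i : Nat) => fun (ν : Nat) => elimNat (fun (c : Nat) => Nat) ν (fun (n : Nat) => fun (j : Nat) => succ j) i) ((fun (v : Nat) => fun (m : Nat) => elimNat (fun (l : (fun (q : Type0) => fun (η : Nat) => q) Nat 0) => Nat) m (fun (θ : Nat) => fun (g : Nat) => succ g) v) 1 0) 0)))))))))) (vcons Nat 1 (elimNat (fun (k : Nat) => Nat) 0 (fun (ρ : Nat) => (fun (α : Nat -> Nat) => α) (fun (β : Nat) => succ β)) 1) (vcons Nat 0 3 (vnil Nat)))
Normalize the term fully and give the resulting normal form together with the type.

reduced normal form:
  vcons Nat 2 15 (vcons Nat 1 1 (vcons Nat 0 3 (vnil Nat)))
the term's type:
  Vec Nat 3
observation: the leftmost-outermost redex is a beta-redex, and normalization takes 38 steps.


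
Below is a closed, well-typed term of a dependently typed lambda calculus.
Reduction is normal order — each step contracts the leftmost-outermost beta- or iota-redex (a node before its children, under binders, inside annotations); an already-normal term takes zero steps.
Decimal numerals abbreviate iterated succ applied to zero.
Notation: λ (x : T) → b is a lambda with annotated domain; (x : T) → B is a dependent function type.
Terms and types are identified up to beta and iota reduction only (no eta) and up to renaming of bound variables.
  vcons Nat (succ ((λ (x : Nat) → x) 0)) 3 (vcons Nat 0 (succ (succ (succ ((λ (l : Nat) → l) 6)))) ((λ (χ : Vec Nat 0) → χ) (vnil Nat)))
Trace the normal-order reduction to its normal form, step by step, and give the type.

normal-order reduction sequence:
  vcons Nat (succ ((λ (x : Nat) → x) 0)) 3 (vcons Nat 0 (succ (succ (succ ((λ (l : Nat) → l) 6)))) ((λ (χ : Vec Nat 0) → χ) (vnil Nat)))
  ~> vcons Nat 1 3 (vcons Nat 0 (succ (succ (succ ((λ (x : Nat) → x) 6)))) ((λ (l : Vec Nat 0) → l) (vnil Nat)))
  ~> vcons Nat 1 3 (vcons Nat 0 9 ((λ (x : Vec Nat 0) → x) (vnil Nat)))
  ~> vcons Nat 1 3 (vcons Nat 0 9 (vnil Nat))
type:
  Vec Nat 2


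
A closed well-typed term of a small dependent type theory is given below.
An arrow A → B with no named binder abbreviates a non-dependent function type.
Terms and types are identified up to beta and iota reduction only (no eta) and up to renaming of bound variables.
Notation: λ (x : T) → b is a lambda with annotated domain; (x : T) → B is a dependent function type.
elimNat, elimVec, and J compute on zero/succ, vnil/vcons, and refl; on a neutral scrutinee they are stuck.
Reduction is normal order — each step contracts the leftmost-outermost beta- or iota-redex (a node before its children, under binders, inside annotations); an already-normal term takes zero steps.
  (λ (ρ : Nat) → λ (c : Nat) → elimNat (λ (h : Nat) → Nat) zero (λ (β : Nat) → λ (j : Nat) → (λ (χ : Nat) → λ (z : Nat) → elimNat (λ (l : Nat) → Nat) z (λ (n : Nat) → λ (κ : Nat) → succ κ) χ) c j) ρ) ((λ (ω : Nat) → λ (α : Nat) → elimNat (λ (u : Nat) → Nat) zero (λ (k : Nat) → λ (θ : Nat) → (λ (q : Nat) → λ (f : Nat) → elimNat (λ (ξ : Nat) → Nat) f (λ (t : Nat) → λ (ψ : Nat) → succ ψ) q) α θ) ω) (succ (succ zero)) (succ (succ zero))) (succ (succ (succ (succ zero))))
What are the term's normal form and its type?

reduced normal form:
  succ (succ (succ (succ (succ (succ (succ (succ (succ (succ (succ (succ (succ (succ (succ (succ zero)))))))))))))))
type:
  Nat


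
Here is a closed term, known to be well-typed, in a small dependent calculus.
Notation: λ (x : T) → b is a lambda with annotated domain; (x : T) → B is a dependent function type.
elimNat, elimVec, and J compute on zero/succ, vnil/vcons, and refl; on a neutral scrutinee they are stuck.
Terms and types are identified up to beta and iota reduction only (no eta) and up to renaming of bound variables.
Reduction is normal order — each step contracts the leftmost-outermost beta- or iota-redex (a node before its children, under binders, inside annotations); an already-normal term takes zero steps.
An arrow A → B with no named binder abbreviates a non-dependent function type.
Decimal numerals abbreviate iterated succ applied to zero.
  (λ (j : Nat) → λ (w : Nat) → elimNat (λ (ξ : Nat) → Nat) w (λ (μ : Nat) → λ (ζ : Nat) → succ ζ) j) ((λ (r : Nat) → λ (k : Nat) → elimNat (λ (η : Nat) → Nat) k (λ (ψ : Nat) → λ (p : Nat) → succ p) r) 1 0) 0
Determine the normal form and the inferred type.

resulting normal form:
  1
type:
  Nat


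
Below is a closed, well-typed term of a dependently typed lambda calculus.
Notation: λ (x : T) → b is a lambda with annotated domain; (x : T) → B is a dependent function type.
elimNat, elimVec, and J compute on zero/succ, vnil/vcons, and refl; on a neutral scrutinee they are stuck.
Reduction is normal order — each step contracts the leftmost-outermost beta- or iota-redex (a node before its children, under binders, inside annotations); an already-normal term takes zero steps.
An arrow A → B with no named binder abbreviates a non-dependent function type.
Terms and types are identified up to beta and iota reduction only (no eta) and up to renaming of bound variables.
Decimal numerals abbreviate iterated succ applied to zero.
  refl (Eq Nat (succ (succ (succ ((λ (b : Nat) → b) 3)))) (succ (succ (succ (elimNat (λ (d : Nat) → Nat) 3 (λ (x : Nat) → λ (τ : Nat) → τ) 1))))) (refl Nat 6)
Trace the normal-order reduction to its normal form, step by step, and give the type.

reduction (normal order):
  refl (Eq Nat (succ (succ (succ ((λ (b : Nat) → b) 3)))) (succ (succ (succ (elimNat (λ (d : Nat) → Nat) 3 (λ (x : Nat) → λ (τ : Nat) → τ) 1))))) (refl Nat 6)
  ~> refl (Eq Nat 6 (succ (succ (succ (elimNat (λ (b : Nat) → Nat) 3 (λ (d : Nat) → λ (x : Nat) → x) 1))))) (refl Nat 6)
  ~> refl (Eq Nat 6 (succ (succ (succ ((λ (b : Nat) → λ (d : Nat) → d) 0 (elimNat (λ (x : Nat) → Nat) 3 (λ (τ : Nat) → λ (σ : Nat) → σ) 0)))))) (refl Nat 6)
  ~> refl (Eq Nat 6 (succ (succ (succ ((λ (b : Nat) → b) (elimNat (λ (d : Nat) → Nat) 3 (λ (x : Nat) → λ (τ : Nat) → τ) 0)))))) (refl Nat 6)
  ~> refl (Eq Nat 6 (succ (succ (succ (elimNat (λ (b : Nat) → Nat) 3 (λ (d : Nat) → λ (x : Nat) → x) 0))))) (refl Nat 6)
  ~> refl (Eq Nat 6 6) (refl Nat 6)
the term's type:
  Eq (Eq Nat 6 6) (refl Nat 6) (refl Nat 6)


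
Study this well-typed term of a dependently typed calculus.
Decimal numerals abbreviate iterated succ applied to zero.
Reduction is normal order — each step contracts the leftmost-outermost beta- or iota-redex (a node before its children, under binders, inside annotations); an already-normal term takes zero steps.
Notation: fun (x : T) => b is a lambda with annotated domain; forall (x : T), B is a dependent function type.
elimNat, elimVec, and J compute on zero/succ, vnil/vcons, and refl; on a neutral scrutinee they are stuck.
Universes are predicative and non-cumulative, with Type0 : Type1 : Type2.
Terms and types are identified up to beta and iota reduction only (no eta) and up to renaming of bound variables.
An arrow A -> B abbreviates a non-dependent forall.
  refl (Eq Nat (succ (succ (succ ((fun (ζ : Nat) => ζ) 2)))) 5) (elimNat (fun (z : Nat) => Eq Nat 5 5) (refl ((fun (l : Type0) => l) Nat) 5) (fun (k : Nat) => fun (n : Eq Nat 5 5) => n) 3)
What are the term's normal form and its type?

normal form:
  refl (Eq Nat 5 5) (refl Nat 5)
inferred type:
  Eq (Eq Nat 5 5) (refl Nat 5) (refl Nat 5)


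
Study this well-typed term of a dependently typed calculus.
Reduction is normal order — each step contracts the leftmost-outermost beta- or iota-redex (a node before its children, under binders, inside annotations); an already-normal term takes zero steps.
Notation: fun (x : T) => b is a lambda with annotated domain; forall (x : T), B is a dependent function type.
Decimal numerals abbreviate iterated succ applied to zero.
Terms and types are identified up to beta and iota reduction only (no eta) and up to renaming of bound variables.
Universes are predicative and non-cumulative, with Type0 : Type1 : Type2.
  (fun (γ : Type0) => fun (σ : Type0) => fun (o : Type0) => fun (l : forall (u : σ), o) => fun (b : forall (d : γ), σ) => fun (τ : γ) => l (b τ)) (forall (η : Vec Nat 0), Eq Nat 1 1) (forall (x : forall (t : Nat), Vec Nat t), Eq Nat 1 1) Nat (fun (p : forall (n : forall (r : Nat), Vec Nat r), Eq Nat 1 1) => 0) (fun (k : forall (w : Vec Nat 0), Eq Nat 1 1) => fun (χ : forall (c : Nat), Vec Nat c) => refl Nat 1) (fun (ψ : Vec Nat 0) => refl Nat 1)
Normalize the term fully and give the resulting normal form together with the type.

reduced normal form:
  0
the term's type:
  Nat
observation: contracting a beta-redex first, the term normalizes in 7 steps.


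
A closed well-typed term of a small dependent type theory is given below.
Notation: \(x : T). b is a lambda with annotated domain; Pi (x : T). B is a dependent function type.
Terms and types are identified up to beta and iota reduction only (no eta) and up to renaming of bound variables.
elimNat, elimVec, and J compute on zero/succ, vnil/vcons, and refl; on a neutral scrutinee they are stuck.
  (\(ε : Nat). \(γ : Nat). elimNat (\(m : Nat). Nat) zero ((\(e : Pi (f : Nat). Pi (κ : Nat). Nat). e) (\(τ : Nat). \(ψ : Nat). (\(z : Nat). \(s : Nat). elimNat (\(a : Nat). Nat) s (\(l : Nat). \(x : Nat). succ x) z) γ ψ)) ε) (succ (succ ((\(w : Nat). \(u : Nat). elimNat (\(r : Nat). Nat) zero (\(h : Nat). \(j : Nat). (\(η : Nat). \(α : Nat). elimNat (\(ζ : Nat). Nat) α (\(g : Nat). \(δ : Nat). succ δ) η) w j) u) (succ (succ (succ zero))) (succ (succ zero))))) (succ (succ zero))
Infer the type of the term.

inferred type:
  Nat


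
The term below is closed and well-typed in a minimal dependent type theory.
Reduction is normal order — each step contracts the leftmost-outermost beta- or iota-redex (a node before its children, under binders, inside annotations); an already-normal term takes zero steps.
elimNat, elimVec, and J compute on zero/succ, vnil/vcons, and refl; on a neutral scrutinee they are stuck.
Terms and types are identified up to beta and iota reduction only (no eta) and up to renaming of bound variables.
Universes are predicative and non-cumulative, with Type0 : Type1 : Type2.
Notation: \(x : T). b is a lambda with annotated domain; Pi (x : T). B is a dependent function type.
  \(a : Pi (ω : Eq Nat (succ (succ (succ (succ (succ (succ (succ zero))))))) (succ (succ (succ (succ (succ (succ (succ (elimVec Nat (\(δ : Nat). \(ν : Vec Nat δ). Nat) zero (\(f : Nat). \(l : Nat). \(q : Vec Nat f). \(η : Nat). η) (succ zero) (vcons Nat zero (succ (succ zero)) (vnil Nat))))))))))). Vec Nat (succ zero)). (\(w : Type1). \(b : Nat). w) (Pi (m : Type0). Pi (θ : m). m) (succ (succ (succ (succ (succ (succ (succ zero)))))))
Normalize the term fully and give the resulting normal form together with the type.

reduced normal form:
  \(a : Pi (ω : Eq Nat (succ (succ (succ (succ (succ (succ (succ zero))))))) (succ (succ (succ (succ (succ (succ (succ zero)))))))). Vec Nat (succ zero)). Pi (δ : Type0). Pi (ν : δ). δ
the term's type:
  Pi (a : Pi (ω : Eq Nat (succ (succ (succ (succ (succ (succ (succ zero))))))) (succ (succ (succ (succ (succ (succ (succ zero)))))))). Vec Nat (succ zero)). Type1


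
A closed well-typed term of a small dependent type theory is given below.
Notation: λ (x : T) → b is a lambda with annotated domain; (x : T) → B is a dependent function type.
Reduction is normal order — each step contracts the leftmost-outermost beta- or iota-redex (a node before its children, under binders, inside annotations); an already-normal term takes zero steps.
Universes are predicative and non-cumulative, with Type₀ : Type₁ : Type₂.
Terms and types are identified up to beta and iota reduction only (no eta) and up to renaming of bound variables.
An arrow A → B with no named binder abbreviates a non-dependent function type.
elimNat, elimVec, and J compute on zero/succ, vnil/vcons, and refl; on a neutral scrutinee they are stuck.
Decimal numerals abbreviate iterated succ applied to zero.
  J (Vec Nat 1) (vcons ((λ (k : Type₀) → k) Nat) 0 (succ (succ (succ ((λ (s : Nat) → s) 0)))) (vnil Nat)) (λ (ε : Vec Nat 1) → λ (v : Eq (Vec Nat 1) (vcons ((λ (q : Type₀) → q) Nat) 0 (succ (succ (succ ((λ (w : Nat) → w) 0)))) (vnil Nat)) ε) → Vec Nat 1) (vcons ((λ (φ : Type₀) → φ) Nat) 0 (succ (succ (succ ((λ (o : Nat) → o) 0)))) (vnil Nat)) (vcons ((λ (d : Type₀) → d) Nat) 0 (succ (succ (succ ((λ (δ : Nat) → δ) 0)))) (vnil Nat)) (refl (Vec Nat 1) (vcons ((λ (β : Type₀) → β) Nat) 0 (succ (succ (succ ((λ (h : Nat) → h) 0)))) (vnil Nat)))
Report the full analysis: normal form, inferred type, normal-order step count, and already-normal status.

resulting normal form:
  vcons Nat 0 3 (vnil Nat)
the term's type:
  Vec Nat 1
normal-order step count: 3
started in normal form: no
first contracted redex: a J iota-redex


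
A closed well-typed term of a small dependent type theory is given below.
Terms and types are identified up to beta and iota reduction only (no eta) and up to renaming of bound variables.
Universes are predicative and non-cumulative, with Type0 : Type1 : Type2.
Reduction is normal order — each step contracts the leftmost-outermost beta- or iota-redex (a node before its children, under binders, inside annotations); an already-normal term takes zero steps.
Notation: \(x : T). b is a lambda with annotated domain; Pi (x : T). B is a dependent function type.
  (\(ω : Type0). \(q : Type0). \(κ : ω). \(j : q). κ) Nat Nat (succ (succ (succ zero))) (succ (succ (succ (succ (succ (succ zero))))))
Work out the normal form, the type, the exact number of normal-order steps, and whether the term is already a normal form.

resulting normal form:
  succ (succ (succ zero))
the term's type:
  Nat
reduction steps (normal order): 4
started in normal form: no
first redex: a beta-redex


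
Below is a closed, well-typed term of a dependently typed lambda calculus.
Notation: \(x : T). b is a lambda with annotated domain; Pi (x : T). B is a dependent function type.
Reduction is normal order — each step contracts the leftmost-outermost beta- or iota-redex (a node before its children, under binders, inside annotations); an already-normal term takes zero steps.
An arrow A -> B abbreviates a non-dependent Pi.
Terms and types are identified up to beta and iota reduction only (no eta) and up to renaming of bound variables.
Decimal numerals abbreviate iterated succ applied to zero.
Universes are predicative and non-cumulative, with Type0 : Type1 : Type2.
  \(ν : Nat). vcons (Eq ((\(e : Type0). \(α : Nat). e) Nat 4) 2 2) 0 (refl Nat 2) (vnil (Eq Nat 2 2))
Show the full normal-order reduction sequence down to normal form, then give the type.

normal-order reduction:
  \(ν : Nat). vcons (Eq ((\(e : Type0). \(α : Nat). e) Nat 4) 2 2) 0 (refl Nat 2) (vnil (Eq Nat 2 2))
  ~> \(ν : Nat). vcons (Eq ((\(e : Nat). Nat) 4) 2 2) 0 (refl Nat 2) (vnil (Eq Nat 2 2))
  ~> \(ν : Nat). vcons (Eq Nat 2 2) 0 (refl Nat 2) (vnil (Eq Nat 2 2))
type:
  Nat -> Vec (Eq Nat 2 2) 1


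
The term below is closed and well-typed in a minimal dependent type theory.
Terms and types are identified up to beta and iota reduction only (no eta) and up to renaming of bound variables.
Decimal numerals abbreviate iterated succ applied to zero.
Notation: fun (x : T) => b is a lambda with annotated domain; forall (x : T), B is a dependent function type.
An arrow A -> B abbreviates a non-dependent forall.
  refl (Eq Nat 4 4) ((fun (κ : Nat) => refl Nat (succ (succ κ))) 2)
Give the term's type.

type:
  Eq (Eq Nat 4 4) (refl Nat 4) (refl Nat 4)


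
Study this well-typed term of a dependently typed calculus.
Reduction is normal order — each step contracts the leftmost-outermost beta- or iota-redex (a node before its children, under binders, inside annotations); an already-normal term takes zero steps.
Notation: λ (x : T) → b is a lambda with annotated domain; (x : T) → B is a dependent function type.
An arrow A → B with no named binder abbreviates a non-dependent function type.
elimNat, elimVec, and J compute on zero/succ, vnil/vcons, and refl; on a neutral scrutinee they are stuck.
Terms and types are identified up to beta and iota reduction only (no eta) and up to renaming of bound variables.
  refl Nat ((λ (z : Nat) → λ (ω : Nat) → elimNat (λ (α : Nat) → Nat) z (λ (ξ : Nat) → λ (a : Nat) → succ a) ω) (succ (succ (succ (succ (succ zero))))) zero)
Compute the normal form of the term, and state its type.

normal form:
  refl Nat (succ (succ (succ (succ (succ zero)))))
type:
  Eq Nat (succ (succ (succ (succ (succ zero))))) (succ (succ (succ (succ (succ zero)))))


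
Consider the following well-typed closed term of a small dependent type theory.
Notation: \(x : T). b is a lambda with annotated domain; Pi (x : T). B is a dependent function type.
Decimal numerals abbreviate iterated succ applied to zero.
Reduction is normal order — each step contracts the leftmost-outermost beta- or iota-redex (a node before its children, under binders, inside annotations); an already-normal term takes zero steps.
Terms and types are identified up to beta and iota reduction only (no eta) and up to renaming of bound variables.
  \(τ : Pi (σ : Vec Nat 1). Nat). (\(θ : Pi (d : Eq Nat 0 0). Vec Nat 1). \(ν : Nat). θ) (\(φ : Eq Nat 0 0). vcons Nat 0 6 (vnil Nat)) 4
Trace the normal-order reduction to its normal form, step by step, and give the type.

normal-order reduction:
  \(τ : Pi (σ : Vec Nat 1). Nat). (\(θ : Pi (d : Eq Nat 0 0). Vec Nat 1). \(ν : Nat). θ) (\(φ : Eq Nat 0 0). vcons Nat 0 6 (vnil Nat)) 4
  ~> \(τ : Pi (σ : Vec Nat 1). Nat). (\(θ : Nat). \(d : Eq Nat 0 0). vcons Nat 0 6 (vnil Nat)) 4
  ~> \(τ : Pi (σ : Vec Nat 1). Nat). \(θ : Eq Nat 0 0). vcons Nat 0 6 (vnil Nat)
the term's type:
  Pi (τ : Pi (σ : Vec Nat 1). Nat). Pi (θ : Eq Nat 0 0). Vec Nat 1


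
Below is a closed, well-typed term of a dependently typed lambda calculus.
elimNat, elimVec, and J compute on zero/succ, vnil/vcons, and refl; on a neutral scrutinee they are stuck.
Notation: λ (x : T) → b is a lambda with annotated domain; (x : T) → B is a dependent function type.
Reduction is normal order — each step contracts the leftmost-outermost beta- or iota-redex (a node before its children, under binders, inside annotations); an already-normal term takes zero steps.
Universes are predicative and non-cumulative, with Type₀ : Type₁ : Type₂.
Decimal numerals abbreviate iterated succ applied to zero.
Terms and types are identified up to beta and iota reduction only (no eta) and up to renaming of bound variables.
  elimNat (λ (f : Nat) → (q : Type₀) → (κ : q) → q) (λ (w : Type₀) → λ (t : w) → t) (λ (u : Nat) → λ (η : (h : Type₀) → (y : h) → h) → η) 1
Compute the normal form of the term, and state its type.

reduced normal form:
  λ (f : Type₀) → λ (q : f) → q
inferred type:
  (f : Type₀) → (q : f) → f


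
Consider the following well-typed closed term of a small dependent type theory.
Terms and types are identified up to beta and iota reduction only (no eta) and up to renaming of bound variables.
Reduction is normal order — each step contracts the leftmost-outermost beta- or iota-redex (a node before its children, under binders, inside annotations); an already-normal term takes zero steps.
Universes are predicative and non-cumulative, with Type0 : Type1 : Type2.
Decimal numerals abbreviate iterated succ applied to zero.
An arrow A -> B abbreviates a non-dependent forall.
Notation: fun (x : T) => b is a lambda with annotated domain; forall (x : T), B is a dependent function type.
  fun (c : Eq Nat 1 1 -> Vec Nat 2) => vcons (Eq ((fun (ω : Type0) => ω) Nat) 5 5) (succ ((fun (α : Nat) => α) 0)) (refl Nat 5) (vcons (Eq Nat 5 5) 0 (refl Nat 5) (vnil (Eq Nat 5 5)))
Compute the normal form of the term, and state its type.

normal form:
  fun (c : Eq Nat 1 1 -> Vec Nat 2) => vcons (Eq Nat 5 5) 1 (refl Nat 5) (vcons (Eq Nat 5 5) 0 (refl Nat 5) (vnil (Eq Nat 5 5)))
type:
  (Eq Nat 1 1 -> Vec Nat 2) -> Vec (Eq Nat 5 5) 2
observation: 2 normal-order steps separate the term from its normal form.


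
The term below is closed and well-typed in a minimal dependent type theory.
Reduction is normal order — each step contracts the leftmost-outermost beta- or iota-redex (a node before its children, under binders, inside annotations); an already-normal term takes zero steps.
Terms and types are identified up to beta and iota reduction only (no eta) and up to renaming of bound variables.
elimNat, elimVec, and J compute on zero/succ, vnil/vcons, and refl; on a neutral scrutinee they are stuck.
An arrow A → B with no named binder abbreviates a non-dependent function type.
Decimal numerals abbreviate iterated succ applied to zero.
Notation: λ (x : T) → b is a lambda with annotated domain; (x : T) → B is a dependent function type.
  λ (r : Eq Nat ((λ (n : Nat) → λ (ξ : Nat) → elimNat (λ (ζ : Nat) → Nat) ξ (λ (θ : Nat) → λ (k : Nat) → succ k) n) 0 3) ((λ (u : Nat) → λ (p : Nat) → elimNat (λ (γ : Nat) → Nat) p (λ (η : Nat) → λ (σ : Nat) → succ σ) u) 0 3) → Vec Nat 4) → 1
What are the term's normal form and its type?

reduced normal form:
  λ (r : Eq Nat 3 3 → Vec Nat 4) → 1
inferred type:
  (Eq Nat 3 3 → Vec Nat 4) → Nat
observation: 6 normal-order steps separate the term from its normal form.


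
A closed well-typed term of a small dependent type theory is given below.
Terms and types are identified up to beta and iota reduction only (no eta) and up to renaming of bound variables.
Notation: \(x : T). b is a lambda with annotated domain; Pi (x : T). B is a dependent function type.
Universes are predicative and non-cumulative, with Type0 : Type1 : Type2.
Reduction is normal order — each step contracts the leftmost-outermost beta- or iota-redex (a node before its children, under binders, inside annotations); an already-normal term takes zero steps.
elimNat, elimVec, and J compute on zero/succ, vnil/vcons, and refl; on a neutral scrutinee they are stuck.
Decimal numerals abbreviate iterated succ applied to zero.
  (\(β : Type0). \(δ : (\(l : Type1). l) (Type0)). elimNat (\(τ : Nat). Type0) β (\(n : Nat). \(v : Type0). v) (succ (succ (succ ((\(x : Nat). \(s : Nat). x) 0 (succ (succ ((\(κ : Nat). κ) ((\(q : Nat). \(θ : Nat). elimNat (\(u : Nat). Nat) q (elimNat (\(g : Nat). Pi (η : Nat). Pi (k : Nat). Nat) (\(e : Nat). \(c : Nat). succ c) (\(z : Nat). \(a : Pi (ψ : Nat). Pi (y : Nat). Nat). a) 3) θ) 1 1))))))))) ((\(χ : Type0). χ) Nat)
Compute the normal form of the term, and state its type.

reduced normal form:
  \(β : Type0). Nat
the term's type:
  Pi (β : Type0). Type0


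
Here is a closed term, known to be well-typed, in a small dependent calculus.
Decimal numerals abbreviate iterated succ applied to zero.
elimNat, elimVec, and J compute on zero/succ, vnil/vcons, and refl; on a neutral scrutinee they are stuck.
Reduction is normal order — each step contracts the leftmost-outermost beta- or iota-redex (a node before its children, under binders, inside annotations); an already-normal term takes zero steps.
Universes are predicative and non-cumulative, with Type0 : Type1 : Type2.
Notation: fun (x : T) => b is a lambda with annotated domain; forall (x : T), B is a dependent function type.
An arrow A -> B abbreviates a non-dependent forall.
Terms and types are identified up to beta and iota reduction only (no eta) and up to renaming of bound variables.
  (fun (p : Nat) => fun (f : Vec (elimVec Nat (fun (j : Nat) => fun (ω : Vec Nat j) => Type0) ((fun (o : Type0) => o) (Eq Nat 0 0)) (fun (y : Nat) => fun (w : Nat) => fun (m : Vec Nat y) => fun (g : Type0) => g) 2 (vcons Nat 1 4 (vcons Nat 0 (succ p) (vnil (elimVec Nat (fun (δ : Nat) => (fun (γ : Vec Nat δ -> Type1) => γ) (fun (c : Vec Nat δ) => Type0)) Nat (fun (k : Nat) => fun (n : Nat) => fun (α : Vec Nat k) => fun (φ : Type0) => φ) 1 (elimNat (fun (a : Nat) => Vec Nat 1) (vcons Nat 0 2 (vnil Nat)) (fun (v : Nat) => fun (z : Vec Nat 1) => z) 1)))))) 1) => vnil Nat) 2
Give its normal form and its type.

resulting normal form:
  fun (p : Vec (Eq Nat 0 0) 1) => vnil Nat
type:
  Vec (Eq Nat 0 0) 1 -> Vec Nat 0
observation: reduction starts at a beta-redex, and 13 normal-order steps reach the normal form.


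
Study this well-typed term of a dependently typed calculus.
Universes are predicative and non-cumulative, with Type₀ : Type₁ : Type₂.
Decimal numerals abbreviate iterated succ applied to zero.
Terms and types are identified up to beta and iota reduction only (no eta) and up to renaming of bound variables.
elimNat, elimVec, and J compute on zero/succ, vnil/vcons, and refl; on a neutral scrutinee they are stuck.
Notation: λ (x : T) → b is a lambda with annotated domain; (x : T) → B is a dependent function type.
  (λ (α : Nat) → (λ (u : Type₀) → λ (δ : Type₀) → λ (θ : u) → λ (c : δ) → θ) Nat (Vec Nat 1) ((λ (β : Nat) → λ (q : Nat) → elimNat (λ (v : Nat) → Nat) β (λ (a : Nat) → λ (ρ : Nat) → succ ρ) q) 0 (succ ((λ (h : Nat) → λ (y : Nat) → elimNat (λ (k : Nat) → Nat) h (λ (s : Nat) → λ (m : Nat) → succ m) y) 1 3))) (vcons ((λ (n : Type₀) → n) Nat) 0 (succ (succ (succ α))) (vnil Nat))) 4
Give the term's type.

type:
  Nat


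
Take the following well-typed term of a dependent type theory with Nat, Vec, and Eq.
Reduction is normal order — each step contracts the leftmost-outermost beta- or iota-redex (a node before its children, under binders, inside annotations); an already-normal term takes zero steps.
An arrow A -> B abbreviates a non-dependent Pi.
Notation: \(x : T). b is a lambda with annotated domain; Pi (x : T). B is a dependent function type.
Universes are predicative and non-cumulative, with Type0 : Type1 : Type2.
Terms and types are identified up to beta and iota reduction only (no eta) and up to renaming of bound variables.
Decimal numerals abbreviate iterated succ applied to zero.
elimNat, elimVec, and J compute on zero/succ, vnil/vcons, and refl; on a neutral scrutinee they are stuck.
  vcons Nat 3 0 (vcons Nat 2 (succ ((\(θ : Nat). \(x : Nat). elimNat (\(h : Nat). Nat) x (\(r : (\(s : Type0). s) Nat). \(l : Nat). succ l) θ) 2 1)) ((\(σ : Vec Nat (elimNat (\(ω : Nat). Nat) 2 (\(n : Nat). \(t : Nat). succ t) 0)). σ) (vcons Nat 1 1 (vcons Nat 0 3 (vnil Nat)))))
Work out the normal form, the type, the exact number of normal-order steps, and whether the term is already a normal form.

reduced normal form:
  vcons Nat 3 0 (vcons Nat 2 4 (vcons Nat 1 1 (vcons Nat 0 3 (vnil Nat))))
the term's type:
  Vec Nat 4
reduction steps (normal order): 10
already normal: no
first redex: a beta-redex


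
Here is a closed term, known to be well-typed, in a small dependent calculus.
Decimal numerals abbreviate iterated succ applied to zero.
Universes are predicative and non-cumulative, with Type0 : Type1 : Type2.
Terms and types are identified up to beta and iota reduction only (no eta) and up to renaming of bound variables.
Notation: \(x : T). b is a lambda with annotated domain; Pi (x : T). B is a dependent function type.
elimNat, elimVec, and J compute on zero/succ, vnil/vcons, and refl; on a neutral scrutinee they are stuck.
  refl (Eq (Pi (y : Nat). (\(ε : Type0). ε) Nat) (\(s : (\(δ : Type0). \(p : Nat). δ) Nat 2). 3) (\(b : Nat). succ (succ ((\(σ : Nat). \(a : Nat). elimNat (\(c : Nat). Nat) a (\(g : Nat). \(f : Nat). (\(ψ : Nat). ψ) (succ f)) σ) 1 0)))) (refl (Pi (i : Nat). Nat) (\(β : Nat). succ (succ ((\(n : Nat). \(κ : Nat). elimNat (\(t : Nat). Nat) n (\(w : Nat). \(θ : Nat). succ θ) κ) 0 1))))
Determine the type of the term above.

type:
  Eq (Eq (Pi (y : Nat). Nat) (\(ε : Nat). 3) (\(s : Nat). 3)) (refl (Pi (δ : Nat). Nat) (\(p : Nat). 3)) (refl (Pi (b : Nat). Nat) (\(σ : Nat). 3))


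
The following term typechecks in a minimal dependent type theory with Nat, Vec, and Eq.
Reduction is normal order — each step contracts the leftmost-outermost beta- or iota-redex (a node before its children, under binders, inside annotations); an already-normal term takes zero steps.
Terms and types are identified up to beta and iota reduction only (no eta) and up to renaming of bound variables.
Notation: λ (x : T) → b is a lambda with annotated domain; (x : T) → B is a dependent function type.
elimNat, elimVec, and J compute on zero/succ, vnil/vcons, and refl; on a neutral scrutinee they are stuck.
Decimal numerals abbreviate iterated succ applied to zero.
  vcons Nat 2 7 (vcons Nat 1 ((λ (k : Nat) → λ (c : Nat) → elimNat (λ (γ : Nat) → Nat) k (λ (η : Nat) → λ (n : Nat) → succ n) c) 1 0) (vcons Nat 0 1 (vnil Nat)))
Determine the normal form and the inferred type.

resulting normal form:
  vcons Nat 2 7 (vcons Nat 1 1 (vcons Nat 0 1 (vnil Nat)))
inferred type:
  Vec Nat 3
observation: the first redex contracted is a beta-redex; the normal form is reached in 3 normal-order steps.


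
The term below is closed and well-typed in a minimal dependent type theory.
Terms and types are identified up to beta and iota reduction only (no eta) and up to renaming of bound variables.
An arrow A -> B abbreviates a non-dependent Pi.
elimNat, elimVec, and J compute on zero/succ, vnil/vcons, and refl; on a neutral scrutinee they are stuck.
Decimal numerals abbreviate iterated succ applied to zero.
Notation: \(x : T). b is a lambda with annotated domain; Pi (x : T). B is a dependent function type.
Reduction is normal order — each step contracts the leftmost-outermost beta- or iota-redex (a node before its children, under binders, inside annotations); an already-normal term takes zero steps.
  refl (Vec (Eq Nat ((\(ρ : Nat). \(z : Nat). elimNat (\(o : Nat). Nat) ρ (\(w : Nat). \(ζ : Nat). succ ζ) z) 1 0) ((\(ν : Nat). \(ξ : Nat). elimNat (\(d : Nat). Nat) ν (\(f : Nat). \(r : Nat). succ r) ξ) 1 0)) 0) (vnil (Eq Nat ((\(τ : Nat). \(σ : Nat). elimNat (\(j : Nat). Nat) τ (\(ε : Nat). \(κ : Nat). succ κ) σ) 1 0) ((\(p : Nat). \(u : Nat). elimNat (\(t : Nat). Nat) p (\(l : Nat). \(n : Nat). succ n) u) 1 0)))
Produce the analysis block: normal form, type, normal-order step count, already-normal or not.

resulting normal form:
  refl (Vec (Eq Nat 1 1) 0) (vnil (Eq Nat 1 1))
inferred type:
  Eq (Vec (Eq Nat 1 1) 0) (vnil (Eq Nat 1 1)) (vnil (Eq Nat 1 1))
normal-order step count: 12
term was already normal: no
first contracted redex: a beta-redex


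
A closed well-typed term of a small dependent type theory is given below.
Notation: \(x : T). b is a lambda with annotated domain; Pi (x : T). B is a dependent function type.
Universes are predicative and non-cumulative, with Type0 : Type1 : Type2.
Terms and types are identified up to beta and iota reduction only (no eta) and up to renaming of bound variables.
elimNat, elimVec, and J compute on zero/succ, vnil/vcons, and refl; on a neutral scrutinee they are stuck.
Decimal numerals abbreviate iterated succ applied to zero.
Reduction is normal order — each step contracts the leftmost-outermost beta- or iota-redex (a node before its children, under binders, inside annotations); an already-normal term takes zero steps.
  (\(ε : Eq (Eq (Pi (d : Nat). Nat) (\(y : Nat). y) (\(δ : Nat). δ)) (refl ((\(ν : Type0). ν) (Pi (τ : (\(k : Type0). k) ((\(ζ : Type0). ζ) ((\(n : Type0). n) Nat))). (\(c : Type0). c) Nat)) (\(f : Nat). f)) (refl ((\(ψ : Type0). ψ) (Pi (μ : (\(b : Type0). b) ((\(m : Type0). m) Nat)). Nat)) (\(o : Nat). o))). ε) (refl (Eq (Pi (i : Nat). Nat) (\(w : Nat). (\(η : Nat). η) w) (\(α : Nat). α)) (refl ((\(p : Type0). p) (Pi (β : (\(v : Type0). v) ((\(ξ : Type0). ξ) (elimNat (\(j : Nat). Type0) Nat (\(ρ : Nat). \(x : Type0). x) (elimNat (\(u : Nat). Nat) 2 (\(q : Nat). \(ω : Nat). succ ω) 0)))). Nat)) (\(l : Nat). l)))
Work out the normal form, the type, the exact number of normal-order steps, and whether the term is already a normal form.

normal form:
  refl (Eq (Pi (ε : Nat). Nat) (\(d : Nat). d) (\(y : Nat). y)) (refl (Pi (δ : Nat). Nat) (\(ν : Nat). ν))
type:
  Eq (Eq (Pi (ε : Nat). Nat) (\(d : Nat). d) (\(y : Nat). y)) (refl (Pi (δ : Nat). Nat) (\(ν : Nat). ν)) (refl (Pi (τ : Nat). Nat) (\(k : Nat). k))
reduction steps (normal order): 13
started in normal form: no
first redex: a beta-redex


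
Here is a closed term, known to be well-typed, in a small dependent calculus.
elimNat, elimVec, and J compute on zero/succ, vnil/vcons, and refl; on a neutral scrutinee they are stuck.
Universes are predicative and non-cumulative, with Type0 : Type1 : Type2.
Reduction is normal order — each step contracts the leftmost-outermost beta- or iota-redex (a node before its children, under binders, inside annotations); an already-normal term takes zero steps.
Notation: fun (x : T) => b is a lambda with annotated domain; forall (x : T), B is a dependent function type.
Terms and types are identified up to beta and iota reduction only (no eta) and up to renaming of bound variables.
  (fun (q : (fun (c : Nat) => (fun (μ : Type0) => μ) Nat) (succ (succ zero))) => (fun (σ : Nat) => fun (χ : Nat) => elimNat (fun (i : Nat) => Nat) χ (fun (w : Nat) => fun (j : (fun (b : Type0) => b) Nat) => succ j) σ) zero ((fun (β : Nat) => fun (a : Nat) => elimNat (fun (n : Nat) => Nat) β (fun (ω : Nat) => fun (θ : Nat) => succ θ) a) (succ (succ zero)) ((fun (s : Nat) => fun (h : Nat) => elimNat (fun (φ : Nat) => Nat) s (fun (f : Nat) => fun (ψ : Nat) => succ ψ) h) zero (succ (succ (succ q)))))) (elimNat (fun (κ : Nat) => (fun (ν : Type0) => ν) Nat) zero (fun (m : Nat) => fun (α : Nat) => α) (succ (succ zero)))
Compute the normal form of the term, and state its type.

reduced normal form:
  succ (succ (succ (succ (succ zero))))
inferred type:
  Nat
observation: reduction starts at a beta-redex, and 35 normal-order steps reach the normal form.


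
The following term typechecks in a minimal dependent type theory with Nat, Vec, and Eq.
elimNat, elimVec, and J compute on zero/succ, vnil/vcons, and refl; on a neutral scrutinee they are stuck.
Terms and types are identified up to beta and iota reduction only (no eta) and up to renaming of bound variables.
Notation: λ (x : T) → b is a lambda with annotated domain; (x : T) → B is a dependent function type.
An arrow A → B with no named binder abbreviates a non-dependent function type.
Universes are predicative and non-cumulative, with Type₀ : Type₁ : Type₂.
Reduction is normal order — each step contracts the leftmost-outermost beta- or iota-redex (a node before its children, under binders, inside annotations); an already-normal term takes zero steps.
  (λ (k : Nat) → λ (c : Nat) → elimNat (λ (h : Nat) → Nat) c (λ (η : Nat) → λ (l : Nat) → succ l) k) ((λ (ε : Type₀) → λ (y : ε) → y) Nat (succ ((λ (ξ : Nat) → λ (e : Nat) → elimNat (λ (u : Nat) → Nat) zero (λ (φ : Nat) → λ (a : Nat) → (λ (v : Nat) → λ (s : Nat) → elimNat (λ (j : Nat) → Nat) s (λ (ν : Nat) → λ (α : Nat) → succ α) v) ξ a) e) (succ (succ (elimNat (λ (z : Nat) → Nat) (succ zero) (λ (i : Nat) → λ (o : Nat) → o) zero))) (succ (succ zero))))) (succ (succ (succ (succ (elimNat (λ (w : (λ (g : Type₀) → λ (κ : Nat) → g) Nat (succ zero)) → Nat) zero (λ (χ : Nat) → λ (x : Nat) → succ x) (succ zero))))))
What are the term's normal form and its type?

normal form:
  succ (succ (succ (succ (succ (succ (succ (succ (succ (succ (succ (succ zero)))))))))))
the term's type:
  Nat
observation: normalization takes exactly 65 steps under the normal-order strategy.


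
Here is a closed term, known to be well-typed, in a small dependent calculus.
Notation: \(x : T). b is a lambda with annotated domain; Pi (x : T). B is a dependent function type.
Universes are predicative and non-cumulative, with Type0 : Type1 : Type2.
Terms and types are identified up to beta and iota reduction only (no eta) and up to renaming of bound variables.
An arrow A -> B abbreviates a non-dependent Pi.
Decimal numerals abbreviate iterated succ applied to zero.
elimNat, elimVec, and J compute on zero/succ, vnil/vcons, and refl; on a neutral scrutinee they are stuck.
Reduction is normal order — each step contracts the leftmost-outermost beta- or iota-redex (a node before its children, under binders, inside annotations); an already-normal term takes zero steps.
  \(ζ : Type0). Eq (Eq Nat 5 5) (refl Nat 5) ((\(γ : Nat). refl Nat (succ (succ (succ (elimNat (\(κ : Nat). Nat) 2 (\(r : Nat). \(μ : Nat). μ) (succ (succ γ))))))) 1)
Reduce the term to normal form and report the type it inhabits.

reduced normal form:
  \(ζ : Type0). Eq (Eq Nat 5 5) (refl Nat 5) (refl Nat 5)
type:
  Type0 -> Type0
observation: 11 normal-order steps separate the term from its normal form.
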